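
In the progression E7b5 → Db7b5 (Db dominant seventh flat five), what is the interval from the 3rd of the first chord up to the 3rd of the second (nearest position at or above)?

The 3rd of E7b5 is G#; the 3rd of Db7b5 (Db dominant seventh flat five) is F.
7 letter names make it a seventh; at 9 semitones (a whole step narrower than major) the quality is diminished.

diminished 7th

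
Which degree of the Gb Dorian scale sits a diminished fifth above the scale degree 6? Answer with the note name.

The scale is Gb Ab Bbb Cb Db Eb Fb.
The scale degree 6 is Eb; a diminished fifth above that is Bbb — scale degree 3.

Bbb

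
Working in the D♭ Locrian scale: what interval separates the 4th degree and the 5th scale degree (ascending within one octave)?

Spelling the D♭ Locrian scale: D♭ E𝄫 F♭ G♭ A𝄫 B𝄫 C♭.
4th degree = G♭; scale degree 5 = A𝄫.
2 letter names make it a second; at 1 semitone (a half step narrower than major) the quality is minor.

m2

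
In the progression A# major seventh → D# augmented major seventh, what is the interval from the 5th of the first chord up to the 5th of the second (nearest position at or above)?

augmented 4th

The 5th of A# major seventh is E#; the 5th of D# augmented major seventh is A##.
E# up to A## is 6 semitones, a half step wider than a perfect fourth, so the interval is augmented.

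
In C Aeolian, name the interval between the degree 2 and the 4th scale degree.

Spelling C Aeolian: C D Eb F G Ab Bb.
The degree 2 is D and the scale degree 4 is F.
D up to F is 3 semitones, a half step narrower than a major third, so the interval is minor.

minor 3rd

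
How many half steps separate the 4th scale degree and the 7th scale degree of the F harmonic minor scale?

The scale is F G Ab Bb C Db E.
Bb up to E is an augmented fourth — 6 semitones.

6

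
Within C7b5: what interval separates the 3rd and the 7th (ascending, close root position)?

diminished 5th

C7b5: C E Gb Bb.
3rd = E; 7th = Bb.
5 letter names make it a fifth; at 6 semitones (a half step narrower than perfect) the quality is diminished.
This 3–7 tritone is the characteristic tension at the heart of the dominant sound.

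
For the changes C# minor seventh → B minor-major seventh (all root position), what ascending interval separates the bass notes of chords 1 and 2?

m7

The roots are C# and B.
7 letter names make it a seventh; at 10 semitones (a half step narrower than major) the quality is minor.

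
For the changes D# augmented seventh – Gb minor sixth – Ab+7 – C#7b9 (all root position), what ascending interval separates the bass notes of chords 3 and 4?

A3

The roots are Ab and C#.
From Ab to C#: 5 semitones over a third = augmented.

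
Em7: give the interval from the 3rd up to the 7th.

perfect 5th

E-7 is spelled E, G, B, D.
That puts G below D.
From G to D is 7 semitones, exactly the perfect fifth.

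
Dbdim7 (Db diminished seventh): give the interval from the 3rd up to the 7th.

diminished 5th

Dbdim7 (Db diminished seventh): Db, Fb, Abb, Cbb.
3rd = Fb; 7th = Cbb.
5 letter names make it a fifth; at 6 semitones (a half step narrower than perfect) the quality is diminished.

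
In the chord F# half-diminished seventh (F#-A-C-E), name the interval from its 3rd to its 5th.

3rd = A; 5th = C.
3 letter names make it a third; at 3 semitones (a half step narrower than major) the quality is minor.

minor third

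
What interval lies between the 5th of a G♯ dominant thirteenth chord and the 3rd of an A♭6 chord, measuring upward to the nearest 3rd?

diminished seventh

The 5th of G♯ dominant thirteenth is D♯; the 3rd of A♭6 is C.
D♯ up to C is 9 semitones, a whole step narrower than a major seventh, so the interval is diminished.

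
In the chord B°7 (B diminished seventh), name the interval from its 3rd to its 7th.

d5

B diminished seventh: B-D-F-Ab.
The 3rd is D and the 7th is Ab.
5 letter names make it a fifth; at 6 semitones (a half step narrower than perfect) the quality is diminished.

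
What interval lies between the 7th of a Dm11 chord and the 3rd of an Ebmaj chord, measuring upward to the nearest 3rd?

P5

The 7th of Dm11 is C; the 3rd of Ebmaj is G.
C up to G spans 5 letter names and 7 semitones — a perfect fifth.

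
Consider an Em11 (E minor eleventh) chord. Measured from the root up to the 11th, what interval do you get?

perfect 11th

The chord tones of E minor eleventh are E, G, B, D, F#, A.
So we need the interval from E up to A.
E up to A spans 11 letter names and 17 semitones — a perfect eleventh.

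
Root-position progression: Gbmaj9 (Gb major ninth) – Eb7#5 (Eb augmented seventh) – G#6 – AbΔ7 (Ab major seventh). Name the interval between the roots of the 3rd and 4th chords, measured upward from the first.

diminished 2nd

The roots are G# and Ab.
From G# to Ab: 0 semitones over a second = diminished.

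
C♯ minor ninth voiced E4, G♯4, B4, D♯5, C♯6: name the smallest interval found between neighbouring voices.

minor 3rd

Adjacent intervals: E4→G♯4 = major third; G♯4→B4 = minor third; B4→D♯5 = major third; D♯5→C♯6 = minor seventh.
The smallest is G♯4 to B4, a minor third (3 semitones).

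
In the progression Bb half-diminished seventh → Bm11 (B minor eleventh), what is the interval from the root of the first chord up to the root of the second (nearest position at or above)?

augmented unison

The root of Bb half-diminished seventh is Bb; the root of Bm11 (B minor eleventh) is B.
1 letter names make it a unison; at 1 semitone (a half step wider than perfect) the quality is augmented.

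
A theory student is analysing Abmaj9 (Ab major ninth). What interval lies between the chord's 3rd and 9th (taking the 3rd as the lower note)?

The chord tones of Ab major ninth are Ab–C–Eb–G–Bb.
The 3rd is C and the 9th is Bb.
7 letter names make it a seventh; at 10 semitones (a half step narrower than major) the quality is minor.

minor 7th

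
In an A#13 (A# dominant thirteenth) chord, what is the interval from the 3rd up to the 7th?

A#13 (A# dominant thirteenth): A# C## E# G# B# F##.
So we need the interval from C## up to G#.
From C## to G#: 6 semitones over a fifth = diminished.

diminished fifth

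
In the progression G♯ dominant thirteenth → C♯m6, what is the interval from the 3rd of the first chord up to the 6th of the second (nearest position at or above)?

m7

G♯ dominant thirteenth has B♯ as its 3rd, and C♯m6 has A♯ as its 6th.
From B♯ to A♯: 10 semitones over a seventh = minor.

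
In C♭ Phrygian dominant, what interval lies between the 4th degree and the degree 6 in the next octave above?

minor tenth

C♭ phrygian dominant: C♭ D𝄫 E♭ F♭ G♭ A𝄫 B𝄫.
That puts F♭ below A𝄫.
From F♭ to A𝄫: 15 semitones over a tenth = minor.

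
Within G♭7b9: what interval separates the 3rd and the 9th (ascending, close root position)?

diminished 7th

Spelling the chord: G♭-B♭-D♭-F♭-A𝄫.
The 3rd is B♭ and the 9th is A𝄫.
7 letter names make it a seventh; at 9 semitones (a whole step narrower than major) the quality is diminished.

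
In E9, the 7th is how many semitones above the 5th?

Spelling the chord: E–G#–B–D–F#.
B to D is a minor third: 3 semitones.

3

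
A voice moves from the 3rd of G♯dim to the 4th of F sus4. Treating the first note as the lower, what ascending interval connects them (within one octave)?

The 3rd of G♯dim is B; the 4th of F sus4 is B♭.
8 letter names make it an octave; at 11 semitones (a half step narrower than perfect) the quality is diminished.

d8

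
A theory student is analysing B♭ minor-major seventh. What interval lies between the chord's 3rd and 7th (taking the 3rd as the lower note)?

augmented fifth

B♭m(maj7) is spelled B♭-D♭-F-A.
3rd = D♭; 7th = A.
D♭ up to A is 8 semitones, a half step wider than a perfect fifth, so the interval is augmented.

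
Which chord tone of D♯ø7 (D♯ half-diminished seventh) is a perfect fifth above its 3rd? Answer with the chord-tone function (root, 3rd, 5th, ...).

D♯ø7 (D♯ half-diminished seventh) is spelled D♯–F♯–A–C♯.
The 3rd is F♯. A perfect fifth above F♯ is C♯.
C♯ is the chord's 7th.

7th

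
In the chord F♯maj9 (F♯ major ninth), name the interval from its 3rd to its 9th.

m7

F♯maj9 (F♯ major ninth) is spelled F♯, A♯, C♯, E♯, G♯.
That puts A♯ below G♯.
From A♯ to G♯: 10 semitones over a seventh = minor.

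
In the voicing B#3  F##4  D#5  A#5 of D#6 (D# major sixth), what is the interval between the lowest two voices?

Those voices are B#3 and F##4.
B# up to F## spans 5 letter names and 7 semitones — a perfect fifth.

perfect fifth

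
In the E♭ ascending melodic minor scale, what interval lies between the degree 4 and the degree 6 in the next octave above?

E♭ melodic minor: E♭ F G♭ A♭ B♭ C D.
Degree 4 = A♭; scale degree 6 (up an octave) = C.
Counting 10 letters and 16 half steps from A♭ gives a major tenth.

major tenth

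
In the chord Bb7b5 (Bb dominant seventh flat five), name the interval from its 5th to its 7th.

major 3rd

Spelling the chord: Bb, D, Fb, Ab.
5th = Fb; 7th = Ab.
From Fb to Ab is 4 semitones, exactly the major third.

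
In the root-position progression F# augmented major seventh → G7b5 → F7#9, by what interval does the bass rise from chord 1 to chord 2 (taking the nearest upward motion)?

minor second

The roots are F# and G.
2 letter names make it a second; at 1 semitone (a half step narrower than major) the quality is minor.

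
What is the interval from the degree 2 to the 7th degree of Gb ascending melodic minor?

Spelling Gb ascending melodic minor: Gb Ab Bbb Cb Db Eb F.
That puts Ab below F.
From Ab to F is 9 semitones, exactly the major sixth.

major sixth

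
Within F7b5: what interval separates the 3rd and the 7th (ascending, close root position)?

F7b5 (F dominant seventh flat five) is spelled F A C♭ E♭.
3rd = A; 7th = E♭.
5 letter names make it a fifth; at 6 semitones (a half step narrower than perfect) the quality is diminished.

diminished fifth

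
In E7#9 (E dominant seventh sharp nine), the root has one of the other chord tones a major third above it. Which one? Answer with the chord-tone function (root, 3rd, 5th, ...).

Spelling the chord: E-G#-B-D-F##.
The root is E. A major third above E is G#.
G# is the chord's 3rd.

3rd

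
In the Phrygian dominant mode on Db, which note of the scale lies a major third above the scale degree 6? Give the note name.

Db

The scale is Db Ebb F Gb Ab Bbb Cb.
The scale degree 6 is Bbb; a major third above that is Db — scale degree 1.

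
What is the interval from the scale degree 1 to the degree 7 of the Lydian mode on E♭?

Spelling the Lydian mode on E♭: E♭ F G A B♭ C D.
The scale degree 1 is E♭ and the 7th degree is D.
Counting 7 letters and 11 half steps from E♭ gives a major seventh.

major 7th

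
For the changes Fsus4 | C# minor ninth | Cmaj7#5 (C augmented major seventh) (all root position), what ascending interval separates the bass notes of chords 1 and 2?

The roots are F and C#.
5 letter names make it a fifth; at 8 semitones (a half step wider than perfect) the quality is augmented.

augmented fifth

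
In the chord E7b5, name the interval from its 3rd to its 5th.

diminished third

Spelling the chord: E, G#, Bb, D.
3rd = G#; 5th = Bb.
From G# to Bb: 2 semitones over a third = diminished.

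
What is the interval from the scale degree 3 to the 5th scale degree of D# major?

The scale runs D# E# F## G# A# B# C##.
Scale degree 3 = F##; scale degree 5 = A#.
F## up to A# is 3 semitones, a half step narrower than a major third, so the interval is minor.

minor third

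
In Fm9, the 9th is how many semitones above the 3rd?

Fm9 is spelled F–Ab–C–Eb–G.
Ab to G is a major seventh: 11 semitones.

11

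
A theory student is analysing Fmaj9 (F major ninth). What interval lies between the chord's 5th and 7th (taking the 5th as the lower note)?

Fmaj9 (F major ninth): F-A-C-E-G.
The 5th is C and the 7th is E.
C up to E spans 3 letter names and 4 semitones — a major third.

M3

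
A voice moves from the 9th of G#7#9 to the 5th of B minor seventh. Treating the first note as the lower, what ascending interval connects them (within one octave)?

diminished 6th

G#7#9 has A## as its 9th, and B minor seventh has F# as its 5th.
From A## to F#: 7 semitones over a sixth = diminished.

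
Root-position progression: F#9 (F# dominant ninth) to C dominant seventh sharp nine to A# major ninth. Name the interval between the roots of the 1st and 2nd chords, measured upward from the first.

d5

The roots are F# and C.
F# up to C is 6 semitones, a half step narrower than a perfect fifth, so the interval is diminished.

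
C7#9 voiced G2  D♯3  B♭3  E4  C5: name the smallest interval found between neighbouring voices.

augmented 4th

Adjacent intervals: G2→D♯3 = augmented fifth; D♯3→B♭3 = diminished sixth; B♭3→E4 = augmented fourth; E4→C5 = minor sixth.
The smallest is B♭3 to E4, an augmented fourth (6 semitones).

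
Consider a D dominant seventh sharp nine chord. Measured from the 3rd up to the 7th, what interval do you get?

diminished fifth

D7#9: D–F♯–A–C–E♯.
The 3rd is F♯ and the 7th is C.
From F♯ to C: 6 semitones over a fifth = diminished.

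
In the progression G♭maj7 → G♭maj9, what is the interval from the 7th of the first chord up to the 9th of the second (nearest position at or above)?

minor 3rd

G♭maj7 has F as its 7th, and G♭maj9 has A♭ as its 9th.
F up to A♭ is 3 semitones, a half step narrower than a major third, so the interval is minor.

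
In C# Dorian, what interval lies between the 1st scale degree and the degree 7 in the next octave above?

The scale runs C# D# E F# G# A# B.
So we need the interval from C# up to B.
14 letter names make it a fourteenth; at 22 semitones (a half step narrower than major) the quality is minor.

minor fourteenth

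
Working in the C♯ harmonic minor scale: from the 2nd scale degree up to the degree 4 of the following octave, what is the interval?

The scale runs C♯ D♯ E F♯ G♯ A B♯.
2nd scale degree = D♯; scale degree 4 (up an octave) = F♯.
10 letter names make it a tenth; at 15 semitones (a half step narrower than major) the quality is minor.

minor tenth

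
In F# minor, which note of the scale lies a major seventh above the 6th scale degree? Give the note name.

C#

The scale is F# G# A B C# D E.
The 6th scale degree is D; a major seventh above that is C# — scale degree 5.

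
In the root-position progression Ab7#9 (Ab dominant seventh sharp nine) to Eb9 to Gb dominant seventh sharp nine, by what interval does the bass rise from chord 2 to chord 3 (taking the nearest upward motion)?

minor third

The roots are Eb and Gb.
From Eb to Gb: 3 semitones over a third = minor.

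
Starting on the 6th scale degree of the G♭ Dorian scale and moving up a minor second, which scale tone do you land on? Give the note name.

The scale is G♭ A♭ B𝄫 C♭ D♭ E♭ F♭.
The 6th scale degree is E♭; a minor second above that is F♭ — scale degree 7.

Fb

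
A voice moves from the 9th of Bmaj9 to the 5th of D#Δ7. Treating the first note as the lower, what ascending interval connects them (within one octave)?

Bmaj9 has C# as its 9th, and D#Δ7 has A# as its 5th.
Counting 6 letters and 9 half steps from C# gives a major sixth.

M6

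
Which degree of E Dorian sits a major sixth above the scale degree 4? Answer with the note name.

F#

The scale is E F♯ G A B C♯ D.
The scale degree 4 is A; a major sixth above that is F♯ — scale degree 2.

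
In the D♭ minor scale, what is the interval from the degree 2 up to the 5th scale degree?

D♭ natural minor: D♭ E♭ F♭ G♭ A♭ B𝄫 C♭.
Degree 2 = E♭; scale degree 5 = A♭.
From E♭ to A♭ is 5 semitones, exactly the perfect fourth.

perfect 4th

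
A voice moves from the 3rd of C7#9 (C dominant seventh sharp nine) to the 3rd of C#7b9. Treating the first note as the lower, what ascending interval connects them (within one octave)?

C7#9 (C dominant seventh sharp nine) has E as its 3rd, and C#7b9 has E# as its 3rd.
E up to E# is 1 semitone, a half step wider than a perfect unison, so the interval is augmented.

augmented 1st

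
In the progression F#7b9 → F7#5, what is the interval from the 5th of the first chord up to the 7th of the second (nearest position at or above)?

d3

The 5th of F#7b9 is C#; the 7th of F7#5 is Eb.
C# up to Eb is 2 semitones, a whole step narrower than a major third, so the interval is diminished.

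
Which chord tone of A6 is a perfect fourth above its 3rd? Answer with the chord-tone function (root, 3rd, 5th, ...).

6th

A6: A–C#–E–F#.
The 3rd is C#. A perfect fourth above C# is F#.
F# is the chord's 6th.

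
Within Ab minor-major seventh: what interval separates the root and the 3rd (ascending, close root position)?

m3

AbmM7 is spelled Ab-Cb-Eb-G.
So we need the interval from Ab up to Cb.
Ab up to Cb is 3 semitones, a half step narrower than a major third, so the interval is minor.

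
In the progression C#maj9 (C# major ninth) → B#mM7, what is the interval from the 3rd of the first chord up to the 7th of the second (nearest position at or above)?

C#maj9 (C# major ninth) has E# as its 3rd, and B#mM7 has A## as its 7th.
4 letter names make it a fourth; at 6 semitones (a half step wider than perfect) the quality is augmented.

augmented 4th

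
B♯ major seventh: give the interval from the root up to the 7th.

B♯maj7 (B♯ major seventh): B♯, D𝄪, F𝄪, A𝄪.
The root is B♯ and the 7th is A𝄪.
From B♯ to A𝄪 is 11 semitones, exactly the major seventh.

major seventh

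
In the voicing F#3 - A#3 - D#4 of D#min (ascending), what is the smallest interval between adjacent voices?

Adjacent intervals: F#3→A#3 = major third; A#3→D#4 = perfect fourth.
The smallest is F#3 to A#3, a major third (4 semitones).

major third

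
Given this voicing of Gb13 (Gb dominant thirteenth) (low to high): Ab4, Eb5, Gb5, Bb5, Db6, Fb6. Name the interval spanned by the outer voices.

The outer voices are Ab4 and Fb6.
13 letter names make it a thirteenth; at 20 semitones (a half step narrower than major) the quality is minor.

minor thirteenth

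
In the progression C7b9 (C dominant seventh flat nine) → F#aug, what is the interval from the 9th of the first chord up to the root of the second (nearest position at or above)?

C7b9 (C dominant seventh flat nine) has Db as its 9th, and F#aug has F# as its root.
From Db to F#: 5 semitones over a third = augmented.

augmented 3rd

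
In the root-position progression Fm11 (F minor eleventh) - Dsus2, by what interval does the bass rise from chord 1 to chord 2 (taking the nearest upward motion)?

The roots are F and D.
From F to D is 9 semitones, exactly the major sixth.

major sixth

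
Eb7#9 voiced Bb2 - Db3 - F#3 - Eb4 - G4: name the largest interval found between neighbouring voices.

Adjacent intervals: Bb2→Db3 = minor third; Db3→F#3 = augmented third; F#3→Eb4 = diminished seventh; Eb4→G4 = major third.
The largest is F#3 to Eb4, a diminished seventh (9 semitones).

diminished seventh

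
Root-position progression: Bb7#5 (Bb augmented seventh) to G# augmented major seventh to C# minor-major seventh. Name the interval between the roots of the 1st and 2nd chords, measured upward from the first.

The roots are Bb and G#.
From Bb to G#: 10 semitones over a sixth = augmented.

augmented 6th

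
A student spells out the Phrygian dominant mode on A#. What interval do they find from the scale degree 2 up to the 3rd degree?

A2

A# phrygian dominant: A# B C## D# E# F# G#.
Scale degree 2 = B; 3rd scale degree = C##.
B up to C## is 3 semitones, a half step wider than a major second, so the interval is augmented.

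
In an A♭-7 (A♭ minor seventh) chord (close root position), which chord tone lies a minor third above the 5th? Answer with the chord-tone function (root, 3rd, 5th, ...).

A♭ minor seventh: A♭-C♭-E♭-G♭.
The 5th is E♭. A minor third above E♭ is G♭.
G♭ is the chord's 7th.

7th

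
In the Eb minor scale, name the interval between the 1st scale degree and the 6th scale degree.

Eb natural minor: Eb F Gb Ab Bb Cb Db.
That puts Eb below Cb.
Eb up to Cb is 8 semitones, a half step narrower than a major sixth, so the interval is minor.

m6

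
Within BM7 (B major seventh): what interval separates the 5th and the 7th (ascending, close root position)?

major 3rd

B major seventh is spelled B-D#-F#-A#.
The 5th is F# and the 7th is A#.
Counting 3 letters and 4 half steps from F# gives a major third.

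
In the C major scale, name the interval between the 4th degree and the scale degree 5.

major 2nd

The scale runs C D E F G A B.
The 4th degree is F and the 5th degree is G.
From F to G is 2 semitones, exactly the major second.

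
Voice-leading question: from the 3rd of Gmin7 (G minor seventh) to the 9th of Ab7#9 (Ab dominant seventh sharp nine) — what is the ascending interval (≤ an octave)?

The 3rd of Gmin7 (G minor seventh) is Bb; the 9th of Ab7#9 (Ab dominant seventh sharp nine) is B.
Bb up to B is 1 semitone, a half step wider than a perfect unison, so the interval is augmented.

A1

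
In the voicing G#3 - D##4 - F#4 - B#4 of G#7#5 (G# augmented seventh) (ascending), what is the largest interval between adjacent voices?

A5

Adjacent intervals: G#3→D##4 = augmented fifth; D##4→F#4 = diminished third; F#4→B#4 = augmented fourth.
The largest is G#3 to D##4, an augmented fifth (8 semitones).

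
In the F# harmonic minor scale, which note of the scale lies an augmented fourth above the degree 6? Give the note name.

The scale is F# G# A B C# D E#.
The degree 6 is D; an augmented fourth above that is G# — scale degree 2.

G#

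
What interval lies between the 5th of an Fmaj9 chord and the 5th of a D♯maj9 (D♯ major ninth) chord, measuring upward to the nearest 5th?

augmented 6th

Fmaj9 has C as its 5th, and D♯maj9 (D♯ major ninth) has A♯ as its 5th.
From C to A♯: 10 semitones over a sixth = augmented.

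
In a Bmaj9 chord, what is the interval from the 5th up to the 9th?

perfect fifth

Spelling the chord: B-D#-F#-A#-C#.
The 5th is F# and the 9th is C#.
From F# to C# is 7 semitones, exactly the perfect fifth.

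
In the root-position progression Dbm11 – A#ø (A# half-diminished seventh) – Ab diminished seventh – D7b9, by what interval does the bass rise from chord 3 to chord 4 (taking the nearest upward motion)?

augmented fourth

The roots are Ab and D.
Ab up to D is 6 semitones, a half step wider than a perfect fourth, so the interval is augmented.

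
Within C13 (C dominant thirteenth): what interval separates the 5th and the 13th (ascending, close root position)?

major 9th

C13 is spelled C E G Bb D A.
That puts G below A.
G up to A spans 9 letter names and 14 semitones — a major ninth.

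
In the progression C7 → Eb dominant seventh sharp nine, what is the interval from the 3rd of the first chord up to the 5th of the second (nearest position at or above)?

d5

The 3rd of C7 is E; the 5th of Eb dominant seventh sharp nine is Bb.
E up to Bb is 6 semitones, a half step narrower than a perfect fifth, so the interval is diminished.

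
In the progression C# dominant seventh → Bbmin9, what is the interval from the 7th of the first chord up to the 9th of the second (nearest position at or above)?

C# dominant seventh has B as its 7th, and Bbmin9 has C as its 9th.
B up to C is 1 semitone, a half step narrower than a major second, so the interval is minor.

minor second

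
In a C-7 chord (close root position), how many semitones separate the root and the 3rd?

Spelling the chord: C-Eb-G-Bb.
C to Eb is a minor third: 3 semitones.

3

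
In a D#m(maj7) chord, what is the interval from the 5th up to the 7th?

M3

D#mM7 (D# minor-major seventh) is spelled D#-F#-A#-C##.
The 5th is A# and the 7th is C##.
A# up to C## spans 3 letter names and 4 semitones — a major third.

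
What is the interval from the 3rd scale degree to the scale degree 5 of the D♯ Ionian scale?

D♯ major: D♯ E♯ F𝄪 G♯ A♯ B♯ C𝄪.
That puts F𝄪 below A♯.
F𝄪 up to A♯ is 3 semitones, a half step narrower than a major third, so the interval is minor.

minor third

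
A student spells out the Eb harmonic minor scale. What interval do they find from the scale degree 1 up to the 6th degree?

Spelling the Eb harmonic minor scale: Eb F Gb Ab Bb Cb D.
So we need the interval from Eb up to Cb.
6 letter names make it a sixth; at 8 semitones (a half step narrower than major) the quality is minor.

minor sixth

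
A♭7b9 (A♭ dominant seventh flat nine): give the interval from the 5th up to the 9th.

Spelling the chord: A♭-C-E♭-G♭-B𝄫.
5th = E♭; 9th = B𝄫.
5 letter names make it a fifth; at 6 semitones (a half step narrower than perfect) the quality is diminished.

diminished 5th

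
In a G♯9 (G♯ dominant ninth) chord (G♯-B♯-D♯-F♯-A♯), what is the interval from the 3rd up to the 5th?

So we need the interval from B♯ up to D♯.
B♯ up to D♯ is 3 semitones, a half step narrower than a major third, so the interval is minor.

m3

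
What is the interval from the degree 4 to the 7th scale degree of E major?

augmented fourth

Spelling E major: E F# G# A B C# D#.
That puts A below D#.
A up to D# is 6 semitones, a half step wider than a perfect fourth, so the interval is augmented.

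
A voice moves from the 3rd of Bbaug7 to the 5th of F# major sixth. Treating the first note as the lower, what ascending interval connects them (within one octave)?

major 7th

Bbaug7 has D as its 3rd, and F# major sixth has C# as its 5th.
D up to C# spans 7 letter names and 11 semitones — a major seventh.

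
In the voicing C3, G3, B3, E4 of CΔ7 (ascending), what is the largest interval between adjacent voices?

Adjacent intervals: C3→G3 = perfect fifth; G3→B3 = major third; B3→E4 = perfect fourth.
The largest is C3 to G3, a perfect fifth (7 semitones).

perfect fifth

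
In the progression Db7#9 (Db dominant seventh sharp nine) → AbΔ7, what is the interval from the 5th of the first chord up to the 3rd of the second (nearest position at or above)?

Db7#9 (Db dominant seventh sharp nine) has Ab as its 5th, and AbΔ7 has C as its 3rd.
Ab up to C spans 3 letter names and 4 semitones — a major third.

major 3rd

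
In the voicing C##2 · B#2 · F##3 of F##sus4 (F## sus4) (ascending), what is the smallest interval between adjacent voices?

perfect 5th

Adjacent intervals: C##2→B#2 = minor seventh; B#2→F##3 = perfect fifth.
The smallest is B#2 to F##3, a perfect fifth (7 semitones).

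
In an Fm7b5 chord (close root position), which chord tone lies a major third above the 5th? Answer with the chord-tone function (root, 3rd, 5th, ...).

Fm7b5 is spelled F-Ab-Cb-Eb.
The 5th is Cb. A major third above Cb is Eb.
Eb is the chord's 7th.

7th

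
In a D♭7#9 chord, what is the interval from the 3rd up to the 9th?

The chord tones of D♭ dominant seventh sharp nine are D♭, F, A♭, C♭, E.
So we need the interval from F up to E.
Counting 7 letters and 11 half steps from F gives a major seventh.

major 7th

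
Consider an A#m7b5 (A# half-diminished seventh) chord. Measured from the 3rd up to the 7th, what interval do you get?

perfect fifth

A#m7b5 (A# half-diminished seventh): A#, C#, E, G#.
So we need the interval from C# up to G#.
Counting 5 letters and 7 half steps from C# gives a perfect fifth.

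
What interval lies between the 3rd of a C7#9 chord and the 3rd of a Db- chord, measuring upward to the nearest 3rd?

diminished second

The 3rd of C7#9 is E; the 3rd of Db- is Fb.
E up to Fb is 0 semitones, a whole step narrower than a major second, so the interval is diminished.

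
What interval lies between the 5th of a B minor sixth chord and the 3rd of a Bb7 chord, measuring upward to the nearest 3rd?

minor sixth

The 5th of B minor sixth is F#; the 3rd of Bb7 is D.
6 letter names make it a sixth; at 8 semitones (a half step narrower than major) the quality is minor.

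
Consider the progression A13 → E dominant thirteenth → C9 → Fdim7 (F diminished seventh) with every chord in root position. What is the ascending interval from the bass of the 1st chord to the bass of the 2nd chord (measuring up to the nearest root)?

The roots are A and E.
Counting 5 letters and 7 half steps from A gives a perfect fifth.

perfect fifth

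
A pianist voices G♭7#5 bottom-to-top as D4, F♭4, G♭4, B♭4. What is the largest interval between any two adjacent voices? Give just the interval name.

Adjacent intervals: D4→F♭4 = diminished third; F♭4→G♭4 = major second; G♭4→B♭4 = major third.
The largest is G♭4 to B♭4, a major third (4 semitones).

major third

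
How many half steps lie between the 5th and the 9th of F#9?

7

The chord tones of F# dominant ninth are F#–A#–C#–E–G#.
C# to G# is a perfect fifth: 7 semitones.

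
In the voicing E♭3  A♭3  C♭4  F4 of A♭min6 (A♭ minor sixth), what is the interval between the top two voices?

augmented 4th

Those voices are C♭4 and F4.
From C♭ to F: 6 semitones over a fourth = augmented.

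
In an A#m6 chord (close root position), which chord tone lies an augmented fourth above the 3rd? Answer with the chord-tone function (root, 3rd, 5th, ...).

A#m6 is spelled A# C# E# F##.
The 3rd is C#. An augmented fourth above C# is F##.
F## is the chord's 6th.

6th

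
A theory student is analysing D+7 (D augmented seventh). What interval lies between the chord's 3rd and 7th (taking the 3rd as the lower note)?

D+7: D–F#–A#–C.
3rd = F#; 7th = C.
From F# to C: 6 semitones over a fifth = diminished.
That tritone between 3rd and 7th is what gives the dominant seventh its pull toward resolution.

d5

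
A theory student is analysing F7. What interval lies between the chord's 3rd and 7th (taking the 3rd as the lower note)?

F7 (F dominant seventh): F, A, C, E♭.
3rd = A; 7th = E♭.
From A to E♭: 6 semitones over a fifth = diminished.
This 3–7 tritone is the characteristic tension at the heart of the dominant sound.

diminished fifth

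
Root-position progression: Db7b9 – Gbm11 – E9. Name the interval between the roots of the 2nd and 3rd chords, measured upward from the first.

The roots are Gb and E.
Gb up to E is 10 semitones, a half step wider than a major sixth, so the interval is augmented.

augmented 6th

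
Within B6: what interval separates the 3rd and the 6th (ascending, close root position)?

P4

Spelling the chord: B-D♯-F♯-G♯.
So we need the interval from D♯ up to G♯.
Counting 4 letters and 5 half steps from D♯ gives a perfect fourth.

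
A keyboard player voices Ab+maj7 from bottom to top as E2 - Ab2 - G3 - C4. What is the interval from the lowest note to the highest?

m13

The outer voices are E2 and C4.
From E to C: 20 semitones over a thirteenth = minor.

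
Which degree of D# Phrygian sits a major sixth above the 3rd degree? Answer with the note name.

The scale is D# E F# G# A# B C#.
The 3rd degree is F#; a major sixth above that is D# — scale degree 1.

D#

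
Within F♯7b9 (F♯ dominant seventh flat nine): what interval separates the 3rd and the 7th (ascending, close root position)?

d5

F♯7b9 (F♯ dominant seventh flat nine) is spelled F♯ A♯ C♯ E G.
The 3rd is A♯ and the 7th is E.
5 letter names make it a fifth; at 6 semitones (a half step narrower than perfect) the quality is diminished.
This 3–7 tritone is the characteristic tension at the heart of the dominant sound.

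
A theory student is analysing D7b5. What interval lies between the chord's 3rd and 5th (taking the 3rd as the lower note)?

The chord tones of D7b5 are D, F♯, A♭, C.
3rd = F♯; 5th = A♭.
From F♯ to A♭: 2 semitones over a third = diminished.

diminished third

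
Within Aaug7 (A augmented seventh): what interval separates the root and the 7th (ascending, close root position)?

m7

The chord tones of A7#5 are A, C#, E#, G.
That puts A below G.
A up to G is 10 semitones, a half step narrower than a major seventh, so the interval is minor.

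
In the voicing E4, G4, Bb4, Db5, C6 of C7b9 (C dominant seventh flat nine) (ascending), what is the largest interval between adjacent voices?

M7

Adjacent intervals: E4→G4 = minor third; G4→Bb4 = minor third; Bb4→Db5 = minor third; Db5→C6 = major seventh.
The largest is Db5 to C6, a major seventh (11 semitones).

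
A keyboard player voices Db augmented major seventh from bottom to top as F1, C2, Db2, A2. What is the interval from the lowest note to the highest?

major tenth

The outer voices are F1 and A2.
F up to A spans 10 letter names and 16 semitones — a major tenth.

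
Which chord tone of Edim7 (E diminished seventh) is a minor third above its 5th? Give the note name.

Spelling the chord: E G Bb Db.
The 5th is Bb. A minor third above Bb is Db.
Db is the chord's 7th.

Db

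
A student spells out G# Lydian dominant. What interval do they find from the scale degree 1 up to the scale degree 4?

augmented 4th

The scale runs G# A# B# C## D# E# F#.
The scale degree 1 is G# and the degree 4 is C##.
G# up to C## is 6 semitones, a half step wider than a perfect fourth, so the interval is augmented.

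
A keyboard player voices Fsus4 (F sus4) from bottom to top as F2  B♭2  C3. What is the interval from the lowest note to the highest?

The outer voices are F2 and C3.
Counting 5 letters and 7 half steps from F gives a perfect fifth.

perfect 5th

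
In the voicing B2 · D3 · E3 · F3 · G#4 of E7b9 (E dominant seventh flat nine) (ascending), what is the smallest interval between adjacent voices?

minor second

Adjacent intervals: B2→D3 = minor third; D3→E3 = major second; E3→F3 = minor second; F3→G#4 = augmented ninth.
The smallest is E3 to F3, a minor second (1 semitone).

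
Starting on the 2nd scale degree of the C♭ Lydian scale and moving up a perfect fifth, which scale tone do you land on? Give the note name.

The scale is C♭ D♭ E♭ F G♭ A♭ B♭.
The 2nd scale degree is D♭; a perfect fifth above that is A♭ — scale degree 6.

Ab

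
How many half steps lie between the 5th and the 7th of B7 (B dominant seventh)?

Spelling the chord: B–D#–F#–A.
F# to A is a minor third: 3 semitones.

3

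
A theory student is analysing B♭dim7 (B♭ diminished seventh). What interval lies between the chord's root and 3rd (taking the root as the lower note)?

m3

Spelling the chord: B♭, D♭, F♭, A𝄫.
So we need the interval from B♭ up to D♭.
From B♭ to D♭: 3 semitones over a third = minor.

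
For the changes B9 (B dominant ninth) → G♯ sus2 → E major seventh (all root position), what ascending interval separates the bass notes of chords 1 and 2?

The roots are B and G♯.
B up to G♯ spans 6 letter names and 9 semitones — a major sixth.

major sixth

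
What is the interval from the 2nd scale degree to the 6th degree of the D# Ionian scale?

perfect 5th

D# major: D# E# F## G# A# B# C##.
2nd scale degree = E#; 6th degree = B#.
Counting 5 letters and 7 half steps from E# gives a perfect fifth.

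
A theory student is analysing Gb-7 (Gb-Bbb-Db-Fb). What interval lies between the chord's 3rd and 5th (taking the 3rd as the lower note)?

That puts Bbb below Db.
Bbb up to Db spans 3 letter names and 4 semitones — a major third.

major third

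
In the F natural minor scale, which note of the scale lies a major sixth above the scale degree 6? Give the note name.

Bb

The scale is F G A♭ B♭ C D♭ E♭.
The scale degree 6 is D♭; a major sixth above that is B♭ — scale degree 4.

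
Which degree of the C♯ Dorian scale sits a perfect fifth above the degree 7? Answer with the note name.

F#

The scale is C♯ D♯ E F♯ G♯ A♯ B.
The degree 7 is B; a perfect fifth above that is F♯ — scale degree 4.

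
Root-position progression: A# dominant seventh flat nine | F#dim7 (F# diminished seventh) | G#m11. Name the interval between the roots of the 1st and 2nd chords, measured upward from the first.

The roots are A# and F#.
A# up to F# is 8 semitones, a half step narrower than a major sixth, so the interval is minor.

minor 6th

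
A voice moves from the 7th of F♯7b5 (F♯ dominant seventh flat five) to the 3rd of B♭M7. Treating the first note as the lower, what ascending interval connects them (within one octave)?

minor 7th

The 7th of F♯7b5 (F♯ dominant seventh flat five) is E; the 3rd of B♭M7 is D.
E up to D is 10 semitones, a half step narrower than a major seventh, so the interval is minor.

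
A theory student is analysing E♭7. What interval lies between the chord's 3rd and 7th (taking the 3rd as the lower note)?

Spelling the chord: E♭ G B♭ D♭.
The 3rd is G and the 7th is D♭.
G up to D♭ is 6 semitones, a half step narrower than a perfect fifth, so the interval is diminished.

diminished 5th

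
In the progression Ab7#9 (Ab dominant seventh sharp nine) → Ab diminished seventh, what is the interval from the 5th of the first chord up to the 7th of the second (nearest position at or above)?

diminished 3rd

The 5th of Ab7#9 (Ab dominant seventh sharp nine) is Eb; the 7th of Ab diminished seventh is Gbb.
Eb up to Gbb is 2 semitones, a whole step narrower than a major third, so the interval is diminished.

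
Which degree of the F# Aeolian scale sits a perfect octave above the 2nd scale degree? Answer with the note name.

G#

The scale is F# G# A B C# D E.
The 2nd scale degree is G#; a perfect octave above that is G# — scale degree 2.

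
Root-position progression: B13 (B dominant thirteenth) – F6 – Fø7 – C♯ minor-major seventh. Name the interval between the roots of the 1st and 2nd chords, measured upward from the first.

diminished fifth

The roots are B and F.
5 letter names make it a fifth; at 6 semitones (a half step narrower than perfect) the quality is diminished.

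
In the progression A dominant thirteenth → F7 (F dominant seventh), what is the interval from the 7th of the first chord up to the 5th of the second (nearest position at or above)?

perfect 4th

A dominant thirteenth has G as its 7th, and F7 (F dominant seventh) has C as its 5th.
G up to C spans 4 letter names and 5 semitones — a perfect fourth.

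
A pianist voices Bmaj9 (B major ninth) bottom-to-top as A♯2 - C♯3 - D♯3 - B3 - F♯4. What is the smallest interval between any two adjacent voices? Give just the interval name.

major second

Adjacent intervals: A♯2→C♯3 = minor third; C♯3→D♯3 = major second; D♯3→B3 = minor sixth; B3→F♯4 = perfect fifth.
The smallest is C♯3 to D♯3, a major second (2 semitones).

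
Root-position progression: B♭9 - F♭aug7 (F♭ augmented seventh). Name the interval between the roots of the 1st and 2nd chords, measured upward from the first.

The roots are B♭ and F♭.
From B♭ to F♭: 6 semitones over a fifth = diminished.

d5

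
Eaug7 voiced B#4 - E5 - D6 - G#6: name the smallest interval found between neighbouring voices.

diminished fourth

Adjacent intervals: B#4→E5 = diminished fourth; E5→D6 = minor seventh; D6→G#6 = augmented fourth.
The smallest is B#4 to E5, a diminished fourth (4 semitones).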